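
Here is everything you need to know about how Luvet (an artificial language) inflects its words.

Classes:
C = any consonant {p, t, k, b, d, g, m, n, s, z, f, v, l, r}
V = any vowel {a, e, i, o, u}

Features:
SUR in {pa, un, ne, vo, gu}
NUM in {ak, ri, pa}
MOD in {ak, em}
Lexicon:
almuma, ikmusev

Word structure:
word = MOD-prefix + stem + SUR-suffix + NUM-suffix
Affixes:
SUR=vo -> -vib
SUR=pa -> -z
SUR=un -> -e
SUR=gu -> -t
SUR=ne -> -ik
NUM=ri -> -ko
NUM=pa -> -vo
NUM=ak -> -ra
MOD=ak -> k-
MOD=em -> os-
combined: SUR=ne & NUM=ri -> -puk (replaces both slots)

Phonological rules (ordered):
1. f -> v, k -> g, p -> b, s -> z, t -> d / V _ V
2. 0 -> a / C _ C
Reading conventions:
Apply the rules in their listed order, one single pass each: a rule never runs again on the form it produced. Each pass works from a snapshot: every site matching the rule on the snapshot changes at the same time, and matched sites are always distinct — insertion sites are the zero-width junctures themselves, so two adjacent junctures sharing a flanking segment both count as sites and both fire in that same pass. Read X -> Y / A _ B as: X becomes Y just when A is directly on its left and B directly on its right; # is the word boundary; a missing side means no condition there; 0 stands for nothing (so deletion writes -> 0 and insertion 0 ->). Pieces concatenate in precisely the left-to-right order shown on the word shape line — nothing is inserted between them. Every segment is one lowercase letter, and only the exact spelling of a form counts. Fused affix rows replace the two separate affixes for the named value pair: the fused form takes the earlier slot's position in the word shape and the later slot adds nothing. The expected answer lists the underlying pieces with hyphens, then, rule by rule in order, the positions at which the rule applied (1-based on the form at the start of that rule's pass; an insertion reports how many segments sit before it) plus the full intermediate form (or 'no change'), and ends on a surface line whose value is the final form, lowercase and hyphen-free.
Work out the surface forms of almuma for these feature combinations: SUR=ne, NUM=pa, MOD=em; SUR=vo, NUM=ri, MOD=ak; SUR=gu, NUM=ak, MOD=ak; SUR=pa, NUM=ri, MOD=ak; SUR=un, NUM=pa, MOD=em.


cell SUR=ne, NUM=pa, MOD=em:
underlying: os-almuma-ik-vo
1. f -> v, k -> g, p -> b, s -> z, t -> d / V _ V: fires at position(s) 2: ozalmumaikvo
2. 0 -> a / C _ C: inserts after position(s) 4, 10: ozalamumaikavo
surface: ozalamumaikavo

cell SUR=vo, NUM=ri, MOD=ak:
underlying: k-almuma-vib-ko
1. f -> v, k -> g, p -> b, s -> z, t -> d / V _ V: no change
2. 0 -> a / C _ C: inserts after position(s) 3, 10: kalamumavibako
surface: kalamumavibako

cell SUR=gu, NUM=ak, MOD=ak:
underlying: k-almuma-t-ra
1. f -> v, k -> g, p -> b, s -> z, t -> d / V _ V: no change
2. 0 -> a / C _ C: inserts after position(s) 3, 8: kalamumatara
surface: kalamumatara

cell SUR=pa, NUM=ri, MOD=ak:
underlying: k-almuma-z-ko
1. f -> v, k -> g, p -> b, s -> z, t -> d / V _ V: no change
2. 0 -> a / C _ C: inserts after position(s) 3, 8: kalamumazako
surface: kalamumazako

cell SUR=un, NUM=pa, MOD=em:
underlying: os-almuma-e-vo
1. f -> v, k -> g, p -> b, s -> z, t -> d / V _ V: fires at position(s) 2: ozalmumaevo
2. 0 -> a / C _ C: inserts after position(s) 4: ozalamumaevo
surface: ozalamumaevo


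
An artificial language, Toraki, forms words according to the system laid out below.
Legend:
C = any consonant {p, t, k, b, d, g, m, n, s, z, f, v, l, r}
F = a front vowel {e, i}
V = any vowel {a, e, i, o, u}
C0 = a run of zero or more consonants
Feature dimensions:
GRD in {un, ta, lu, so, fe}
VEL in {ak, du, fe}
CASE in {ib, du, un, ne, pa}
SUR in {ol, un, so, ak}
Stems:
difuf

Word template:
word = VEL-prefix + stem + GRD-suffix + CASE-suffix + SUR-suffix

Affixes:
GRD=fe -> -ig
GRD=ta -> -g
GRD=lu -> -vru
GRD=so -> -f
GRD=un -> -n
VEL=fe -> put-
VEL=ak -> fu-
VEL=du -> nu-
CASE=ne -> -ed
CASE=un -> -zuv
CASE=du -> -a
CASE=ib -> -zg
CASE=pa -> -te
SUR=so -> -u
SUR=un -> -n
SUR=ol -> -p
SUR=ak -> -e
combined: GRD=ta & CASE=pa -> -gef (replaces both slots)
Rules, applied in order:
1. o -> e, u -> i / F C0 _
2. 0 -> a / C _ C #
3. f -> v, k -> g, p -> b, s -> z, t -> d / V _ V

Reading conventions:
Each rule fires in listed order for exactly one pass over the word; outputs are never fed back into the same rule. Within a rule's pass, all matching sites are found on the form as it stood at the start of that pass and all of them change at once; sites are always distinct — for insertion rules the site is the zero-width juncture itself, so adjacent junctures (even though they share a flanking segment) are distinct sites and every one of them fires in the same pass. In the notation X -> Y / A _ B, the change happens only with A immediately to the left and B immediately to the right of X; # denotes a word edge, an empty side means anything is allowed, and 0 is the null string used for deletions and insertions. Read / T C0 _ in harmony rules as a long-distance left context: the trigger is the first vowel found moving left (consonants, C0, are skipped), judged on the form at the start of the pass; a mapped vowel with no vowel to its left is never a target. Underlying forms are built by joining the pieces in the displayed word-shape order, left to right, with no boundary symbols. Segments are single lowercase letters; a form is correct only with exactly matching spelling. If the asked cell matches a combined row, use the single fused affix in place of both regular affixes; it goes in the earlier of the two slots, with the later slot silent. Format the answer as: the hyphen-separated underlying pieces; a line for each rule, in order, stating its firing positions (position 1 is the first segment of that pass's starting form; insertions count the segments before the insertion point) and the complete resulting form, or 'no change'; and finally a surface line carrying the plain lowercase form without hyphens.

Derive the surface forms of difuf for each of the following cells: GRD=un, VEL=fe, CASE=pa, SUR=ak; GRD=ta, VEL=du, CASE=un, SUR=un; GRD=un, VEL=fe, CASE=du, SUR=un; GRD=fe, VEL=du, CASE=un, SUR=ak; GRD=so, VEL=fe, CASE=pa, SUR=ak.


cell GRD=un, VEL=fe, CASE=pa, SUR=ak:
underlying: put-difuf-n-te-e
1. o -> e, u -> i / F C0 _: fires at position(s) 7: putdififntee
2. 0 -> a / C _ C #: no change
3. f -> v, k -> g, p -> b, s -> z, t -> d / V _ V: fires at position(s) 6: putdivifntee
surface: putdivifntee

cell GRD=ta, VEL=du, CASE=un, SUR=un:
underlying: nu-difuf-g-zuv-n
1. o -> e, u -> i / F C0 _: fires at position(s) 6: nudififgzuvn
2. 0 -> a / C _ C #: inserts after position(s) 11: nudififgzuvan
3. f -> v, k -> g, p -> b, s -> z, t -> d / V _ V: fires at position(s) 5: nudivifgzuvan
surface: nudivifgzuvan

cell GRD=un, VEL=fe, CASE=du, SUR=un:
underlying: put-difuf-n-a-n
1. o -> e, u -> i / F C0 _: fires at position(s) 7: putdififnan
2. 0 -> a / C _ C #: no change
3. f -> v, k -> g, p -> b, s -> z, t -> d / V _ V: fires at position(s) 6: putdivifnan
surface: putdivifnan

cell GRD=fe, VEL=du, CASE=un, SUR=ak:
underlying: nu-difuf-ig-zuv-e
1. o -> e, u -> i / F C0 _: fires at position(s) 6, 11: nudififigzive
2. 0 -> a / C _ C #: no change
3. f -> v, k -> g, p -> b, s -> z, t -> d / V _ V: fires at position(s) 5, 7: nudivivigzive
surface: nudivivigzive

cell GRD=so, VEL=fe, CASE=pa, SUR=ak:
underlying: put-difuf-f-te-e
1. o -> e, u -> i / F C0 _: fires at position(s) 7: putdififftee
2. 0 -> a / C _ C #: no change
3. f -> v, k -> g, p -> b, s -> z, t -> d / V _ V: fires at position(s) 6: putdivifftee
surface: putdivifftee


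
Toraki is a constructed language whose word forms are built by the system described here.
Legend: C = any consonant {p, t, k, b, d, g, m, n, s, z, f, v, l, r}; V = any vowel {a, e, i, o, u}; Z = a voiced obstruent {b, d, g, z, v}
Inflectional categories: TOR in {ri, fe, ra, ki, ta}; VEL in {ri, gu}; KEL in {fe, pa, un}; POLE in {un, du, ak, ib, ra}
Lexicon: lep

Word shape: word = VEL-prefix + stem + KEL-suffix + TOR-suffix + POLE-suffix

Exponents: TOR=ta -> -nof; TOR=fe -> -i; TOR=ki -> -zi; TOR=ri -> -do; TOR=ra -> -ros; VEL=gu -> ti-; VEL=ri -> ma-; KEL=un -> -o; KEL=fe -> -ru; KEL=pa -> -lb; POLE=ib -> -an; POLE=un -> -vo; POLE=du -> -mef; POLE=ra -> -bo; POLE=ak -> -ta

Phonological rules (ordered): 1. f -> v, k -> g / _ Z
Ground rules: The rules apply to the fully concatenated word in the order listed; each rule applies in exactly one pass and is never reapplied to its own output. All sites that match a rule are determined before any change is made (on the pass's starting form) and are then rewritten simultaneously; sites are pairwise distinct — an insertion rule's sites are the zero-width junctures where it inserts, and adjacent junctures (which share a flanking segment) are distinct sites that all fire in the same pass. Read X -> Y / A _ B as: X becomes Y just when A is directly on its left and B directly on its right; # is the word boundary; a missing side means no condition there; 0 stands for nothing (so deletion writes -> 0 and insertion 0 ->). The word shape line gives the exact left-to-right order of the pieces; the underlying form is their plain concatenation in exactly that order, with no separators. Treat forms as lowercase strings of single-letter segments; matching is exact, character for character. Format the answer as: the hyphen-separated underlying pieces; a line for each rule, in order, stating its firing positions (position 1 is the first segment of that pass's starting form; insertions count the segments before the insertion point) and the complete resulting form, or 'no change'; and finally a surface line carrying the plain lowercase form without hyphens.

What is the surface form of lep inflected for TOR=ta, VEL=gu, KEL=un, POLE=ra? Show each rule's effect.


underlying: ti-lep-o-nof-bo
1. f -> v, k -> g / _ Z: fires at position(s) 9: tileponovbo
surface: tileponovbo


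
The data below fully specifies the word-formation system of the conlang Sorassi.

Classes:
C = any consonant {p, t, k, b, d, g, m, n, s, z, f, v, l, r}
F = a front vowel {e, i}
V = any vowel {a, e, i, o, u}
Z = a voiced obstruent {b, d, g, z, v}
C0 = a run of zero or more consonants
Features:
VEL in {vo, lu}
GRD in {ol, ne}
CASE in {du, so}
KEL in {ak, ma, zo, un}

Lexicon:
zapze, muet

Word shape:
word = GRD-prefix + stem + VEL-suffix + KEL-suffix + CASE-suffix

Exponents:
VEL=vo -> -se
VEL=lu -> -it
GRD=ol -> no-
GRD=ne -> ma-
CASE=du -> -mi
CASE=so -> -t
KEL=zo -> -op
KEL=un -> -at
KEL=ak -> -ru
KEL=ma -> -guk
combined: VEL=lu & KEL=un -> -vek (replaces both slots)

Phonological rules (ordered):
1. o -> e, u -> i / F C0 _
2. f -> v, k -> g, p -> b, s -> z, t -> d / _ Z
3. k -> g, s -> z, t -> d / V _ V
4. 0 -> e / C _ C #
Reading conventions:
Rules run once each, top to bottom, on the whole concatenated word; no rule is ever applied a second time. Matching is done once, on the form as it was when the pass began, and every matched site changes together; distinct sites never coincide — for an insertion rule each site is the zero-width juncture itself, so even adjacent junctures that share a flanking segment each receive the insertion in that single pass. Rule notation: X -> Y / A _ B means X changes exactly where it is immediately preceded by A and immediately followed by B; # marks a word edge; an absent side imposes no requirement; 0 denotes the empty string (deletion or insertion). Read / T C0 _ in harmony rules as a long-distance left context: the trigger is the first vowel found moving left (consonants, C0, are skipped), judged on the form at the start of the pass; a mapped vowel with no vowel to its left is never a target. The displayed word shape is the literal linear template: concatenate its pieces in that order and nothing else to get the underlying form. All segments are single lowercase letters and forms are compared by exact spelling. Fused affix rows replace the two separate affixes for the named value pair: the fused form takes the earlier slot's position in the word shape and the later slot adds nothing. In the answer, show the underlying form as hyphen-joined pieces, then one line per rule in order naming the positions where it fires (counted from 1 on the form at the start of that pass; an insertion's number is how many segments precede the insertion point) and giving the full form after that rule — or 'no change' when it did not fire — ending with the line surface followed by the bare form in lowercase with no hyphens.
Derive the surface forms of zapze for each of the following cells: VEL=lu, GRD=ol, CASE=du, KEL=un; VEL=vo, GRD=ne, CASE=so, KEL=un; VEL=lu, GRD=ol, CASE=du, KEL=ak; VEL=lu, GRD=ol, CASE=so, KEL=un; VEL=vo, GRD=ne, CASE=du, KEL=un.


cell VEL=lu, GRD=ol, CASE=du, KEL=un:
underlying: no-zapze-vek-mi
1. o -> e, u -> i / F C0 _: no change
2. f -> v, k -> g, p -> b, s -> z, t -> d / _ Z: fires at position(s) 5: nozabzevekmi
3. k -> g, s -> z, t -> d / V _ V: no change
4. 0 -> e / C _ C #: no change
surface: nozabzevekmi

cell VEL=vo, GRD=ne, CASE=so, KEL=un:
underlying: ma-zapze-se-at-t
1. o -> e, u -> i / F C0 _: no change
2. f -> v, k -> g, p -> b, s -> z, t -> d / _ Z: fires at position(s) 5: mazabzeseatt
3. k -> g, s -> z, t -> d / V _ V: fires at position(s) 8: mazabzezeatt
4. 0 -> e / C _ C #: inserts after position(s) 11: mazabzezeatet
surface: mazabzezeatet

cell VEL=lu, GRD=ol, CASE=du, KEL=ak:
underlying: no-zapze-it-ru-mi
1. o -> e, u -> i / F C0 _: fires at position(s) 11: nozapzeitrimi
2. f -> v, k -> g, p -> b, s -> z, t -> d / _ Z: fires at position(s) 5: nozabzeitrimi
3. k -> g, s -> z, t -> d / V _ V: no change
4. 0 -> e / C _ C #: no change
surface: nozabzeitrimi

cell VEL=lu, GRD=ol, CASE=so, KEL=un:
underlying: no-zapze-vek-t
1. o -> e, u -> i / F C0 _: no change
2. f -> v, k -> g, p -> b, s -> z, t -> d / _ Z: fires at position(s) 5: nozabzevekt
3. k -> g, s -> z, t -> d / V _ V: no change
4. 0 -> e / C _ C #: inserts after position(s) 10: nozabzeveket
surface: nozabzeveket

cell VEL=vo, GRD=ne, CASE=du, KEL=un:
underlying: ma-zapze-se-at-mi
1. o -> e, u -> i / F C0 _: no change
2. f -> v, k -> g, p -> b, s -> z, t -> d / _ Z: fires at position(s) 5: mazabzeseatmi
3. k -> g, s -> z, t -> d / V _ V: fires at position(s) 8: mazabzezeatmi
4. 0 -> e / C _ C #: no change
surface: mazabzezeatmi


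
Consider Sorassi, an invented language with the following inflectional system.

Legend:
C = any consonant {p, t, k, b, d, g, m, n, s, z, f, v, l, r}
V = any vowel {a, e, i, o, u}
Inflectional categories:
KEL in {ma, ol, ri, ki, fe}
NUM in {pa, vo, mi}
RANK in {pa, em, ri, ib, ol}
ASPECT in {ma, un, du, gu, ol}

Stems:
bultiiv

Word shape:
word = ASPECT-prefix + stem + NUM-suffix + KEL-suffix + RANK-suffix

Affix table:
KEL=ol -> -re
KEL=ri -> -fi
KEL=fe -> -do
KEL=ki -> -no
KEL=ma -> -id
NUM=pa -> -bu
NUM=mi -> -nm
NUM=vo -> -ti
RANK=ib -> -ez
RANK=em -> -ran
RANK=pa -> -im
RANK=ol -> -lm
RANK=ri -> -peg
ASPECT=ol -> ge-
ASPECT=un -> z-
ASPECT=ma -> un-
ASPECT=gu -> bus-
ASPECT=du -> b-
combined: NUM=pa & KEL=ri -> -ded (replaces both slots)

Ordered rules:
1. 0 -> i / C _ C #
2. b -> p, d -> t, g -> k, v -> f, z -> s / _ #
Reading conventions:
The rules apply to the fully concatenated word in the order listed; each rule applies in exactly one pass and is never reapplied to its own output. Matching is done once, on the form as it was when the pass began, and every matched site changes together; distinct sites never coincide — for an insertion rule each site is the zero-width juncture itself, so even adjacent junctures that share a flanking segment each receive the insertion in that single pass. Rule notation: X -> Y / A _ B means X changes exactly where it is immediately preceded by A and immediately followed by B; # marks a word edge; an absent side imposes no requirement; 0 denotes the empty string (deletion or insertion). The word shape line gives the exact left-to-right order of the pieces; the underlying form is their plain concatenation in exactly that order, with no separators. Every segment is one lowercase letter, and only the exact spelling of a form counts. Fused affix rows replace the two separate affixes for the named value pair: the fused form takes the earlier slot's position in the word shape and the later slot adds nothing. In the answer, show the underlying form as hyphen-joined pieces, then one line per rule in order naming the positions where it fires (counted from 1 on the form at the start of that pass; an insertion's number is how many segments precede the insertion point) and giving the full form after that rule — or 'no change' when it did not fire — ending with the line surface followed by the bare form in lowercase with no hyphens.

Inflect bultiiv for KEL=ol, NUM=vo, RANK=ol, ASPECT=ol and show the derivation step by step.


underlying: ge-bultiiv-ti-re-lm
1. 0 -> i / C _ C #: inserts after position(s) 14: gebultiivtirelim
2. b -> p, d -> t, g -> k, v -> f, z -> s / _ #: no change
surface: gebultiivtirelim


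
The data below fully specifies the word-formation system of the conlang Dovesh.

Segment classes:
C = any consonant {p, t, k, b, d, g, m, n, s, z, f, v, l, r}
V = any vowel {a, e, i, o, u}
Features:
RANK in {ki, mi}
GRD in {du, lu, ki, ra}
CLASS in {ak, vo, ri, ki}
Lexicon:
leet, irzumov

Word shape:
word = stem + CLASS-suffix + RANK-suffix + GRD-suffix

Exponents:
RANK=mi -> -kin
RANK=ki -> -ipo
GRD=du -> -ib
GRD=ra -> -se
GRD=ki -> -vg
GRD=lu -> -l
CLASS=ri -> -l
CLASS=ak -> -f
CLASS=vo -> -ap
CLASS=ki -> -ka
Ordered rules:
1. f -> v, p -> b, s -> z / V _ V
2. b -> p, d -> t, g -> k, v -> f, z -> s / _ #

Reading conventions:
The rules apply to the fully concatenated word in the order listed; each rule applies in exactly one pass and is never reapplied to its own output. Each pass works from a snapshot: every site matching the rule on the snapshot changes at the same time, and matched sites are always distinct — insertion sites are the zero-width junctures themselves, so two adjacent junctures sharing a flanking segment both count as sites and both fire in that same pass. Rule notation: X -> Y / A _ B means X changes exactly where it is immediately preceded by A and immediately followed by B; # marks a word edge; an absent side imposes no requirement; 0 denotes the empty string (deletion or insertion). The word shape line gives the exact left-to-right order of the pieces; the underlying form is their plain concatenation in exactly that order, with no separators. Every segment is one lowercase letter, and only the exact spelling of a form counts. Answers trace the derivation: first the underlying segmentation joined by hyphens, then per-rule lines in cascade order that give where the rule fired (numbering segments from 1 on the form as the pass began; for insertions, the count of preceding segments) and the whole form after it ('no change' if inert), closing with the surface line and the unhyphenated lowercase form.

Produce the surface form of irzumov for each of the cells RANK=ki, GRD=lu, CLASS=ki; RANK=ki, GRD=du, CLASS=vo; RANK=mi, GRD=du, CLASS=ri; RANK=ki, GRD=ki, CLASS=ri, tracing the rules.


cell RANK=ki, GRD=lu, CLASS=ki:
underlying: irzumov-ka-ipo-l
1. f -> v, p -> b, s -> z / V _ V: fires at position(s) 11: irzumovkaibol
2. b -> p, d -> t, g -> k, v -> f, z -> s / _ #: no change
surface: irzumovkaibol

cell RANK=ki, GRD=du, CLASS=vo:
underlying: irzumov-ap-ipo-ib
1. f -> v, p -> b, s -> z / V _ V: fires at position(s) 9, 11: irzumovabiboib
2. b -> p, d -> t, g -> k, v -> f, z -> s / _ #: fires at position(s) 14: irzumovabiboip
surface: irzumovabiboip

cell RANK=mi, GRD=du, CLASS=ri:
underlying: irzumov-l-kin-ib
1. f -> v, p -> b, s -> z / V _ V: no change
2. b -> p, d -> t, g -> k, v -> f, z -> s / _ #: fires at position(s) 13: irzumovlkinip
surface: irzumovlkinip

cell RANK=ki, GRD=ki, CLASS=ri:
underlying: irzumov-l-ipo-vg
1. f -> v, p -> b, s -> z / V _ V: fires at position(s) 10: irzumovlibovg
2. b -> p, d -> t, g -> k, v -> f, z -> s / _ #: fires at position(s) 13: irzumovlibovk
surface: irzumovlibovk


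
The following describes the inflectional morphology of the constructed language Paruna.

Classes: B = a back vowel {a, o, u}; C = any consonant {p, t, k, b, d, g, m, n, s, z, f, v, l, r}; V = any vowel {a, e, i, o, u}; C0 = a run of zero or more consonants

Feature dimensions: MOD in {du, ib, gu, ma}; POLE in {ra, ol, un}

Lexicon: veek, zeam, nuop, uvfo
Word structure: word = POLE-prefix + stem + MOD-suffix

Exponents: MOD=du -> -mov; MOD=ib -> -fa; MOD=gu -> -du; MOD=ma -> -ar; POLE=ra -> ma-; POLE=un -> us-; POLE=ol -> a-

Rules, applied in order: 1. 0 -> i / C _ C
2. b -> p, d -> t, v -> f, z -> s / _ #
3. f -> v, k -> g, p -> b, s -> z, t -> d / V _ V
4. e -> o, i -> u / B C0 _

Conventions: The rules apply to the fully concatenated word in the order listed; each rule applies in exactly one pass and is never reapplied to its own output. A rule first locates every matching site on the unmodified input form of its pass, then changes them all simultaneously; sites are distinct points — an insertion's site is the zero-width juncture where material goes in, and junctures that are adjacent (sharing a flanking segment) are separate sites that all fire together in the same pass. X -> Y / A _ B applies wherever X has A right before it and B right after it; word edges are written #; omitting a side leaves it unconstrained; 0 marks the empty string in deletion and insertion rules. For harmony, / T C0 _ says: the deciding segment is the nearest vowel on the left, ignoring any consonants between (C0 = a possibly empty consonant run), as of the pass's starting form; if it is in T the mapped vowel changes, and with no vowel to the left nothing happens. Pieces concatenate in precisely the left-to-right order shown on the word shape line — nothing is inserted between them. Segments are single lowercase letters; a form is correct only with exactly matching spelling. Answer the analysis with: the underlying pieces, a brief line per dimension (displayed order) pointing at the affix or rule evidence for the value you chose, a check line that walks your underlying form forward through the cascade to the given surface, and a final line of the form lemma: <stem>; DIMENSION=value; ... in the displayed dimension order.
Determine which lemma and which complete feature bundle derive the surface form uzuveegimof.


underlying: us-veek-mov
MOD=du - signalled by the affix -mov
POLE=un - signalled by the affix us-
check: usveekmov -> usiveekimov -> usiveekimof -> uziveegimof -> uzuveegimof
lemma: veek; MOD=du; POLE=un


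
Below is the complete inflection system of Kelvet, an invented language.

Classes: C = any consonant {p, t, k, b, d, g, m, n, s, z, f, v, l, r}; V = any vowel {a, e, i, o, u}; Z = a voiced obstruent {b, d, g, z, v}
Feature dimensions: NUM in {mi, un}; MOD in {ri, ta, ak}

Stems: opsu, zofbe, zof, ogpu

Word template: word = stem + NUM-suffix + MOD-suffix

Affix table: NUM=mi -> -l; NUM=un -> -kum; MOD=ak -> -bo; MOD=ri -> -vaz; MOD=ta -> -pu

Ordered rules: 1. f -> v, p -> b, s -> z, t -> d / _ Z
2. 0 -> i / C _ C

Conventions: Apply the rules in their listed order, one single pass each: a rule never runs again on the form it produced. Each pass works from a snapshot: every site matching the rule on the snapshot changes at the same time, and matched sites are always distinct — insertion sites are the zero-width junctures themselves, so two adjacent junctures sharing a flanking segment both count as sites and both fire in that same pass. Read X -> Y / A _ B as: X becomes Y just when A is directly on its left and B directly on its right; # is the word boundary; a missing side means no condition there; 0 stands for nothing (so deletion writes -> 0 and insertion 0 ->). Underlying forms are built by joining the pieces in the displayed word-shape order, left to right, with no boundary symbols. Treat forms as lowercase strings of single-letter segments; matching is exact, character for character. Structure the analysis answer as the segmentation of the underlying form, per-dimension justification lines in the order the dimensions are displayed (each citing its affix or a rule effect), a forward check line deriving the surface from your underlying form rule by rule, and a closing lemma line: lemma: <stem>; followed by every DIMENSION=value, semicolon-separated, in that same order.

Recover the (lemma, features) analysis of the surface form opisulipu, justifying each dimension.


underlying: opsu-l-pu
NUM=mi - signalled by the affix -l
MOD=ta - signalled by the affix -pu
check: opsulpu -> opsulpu -> opisulipu
lemma: opsu; NUM=mi; MOD=ta


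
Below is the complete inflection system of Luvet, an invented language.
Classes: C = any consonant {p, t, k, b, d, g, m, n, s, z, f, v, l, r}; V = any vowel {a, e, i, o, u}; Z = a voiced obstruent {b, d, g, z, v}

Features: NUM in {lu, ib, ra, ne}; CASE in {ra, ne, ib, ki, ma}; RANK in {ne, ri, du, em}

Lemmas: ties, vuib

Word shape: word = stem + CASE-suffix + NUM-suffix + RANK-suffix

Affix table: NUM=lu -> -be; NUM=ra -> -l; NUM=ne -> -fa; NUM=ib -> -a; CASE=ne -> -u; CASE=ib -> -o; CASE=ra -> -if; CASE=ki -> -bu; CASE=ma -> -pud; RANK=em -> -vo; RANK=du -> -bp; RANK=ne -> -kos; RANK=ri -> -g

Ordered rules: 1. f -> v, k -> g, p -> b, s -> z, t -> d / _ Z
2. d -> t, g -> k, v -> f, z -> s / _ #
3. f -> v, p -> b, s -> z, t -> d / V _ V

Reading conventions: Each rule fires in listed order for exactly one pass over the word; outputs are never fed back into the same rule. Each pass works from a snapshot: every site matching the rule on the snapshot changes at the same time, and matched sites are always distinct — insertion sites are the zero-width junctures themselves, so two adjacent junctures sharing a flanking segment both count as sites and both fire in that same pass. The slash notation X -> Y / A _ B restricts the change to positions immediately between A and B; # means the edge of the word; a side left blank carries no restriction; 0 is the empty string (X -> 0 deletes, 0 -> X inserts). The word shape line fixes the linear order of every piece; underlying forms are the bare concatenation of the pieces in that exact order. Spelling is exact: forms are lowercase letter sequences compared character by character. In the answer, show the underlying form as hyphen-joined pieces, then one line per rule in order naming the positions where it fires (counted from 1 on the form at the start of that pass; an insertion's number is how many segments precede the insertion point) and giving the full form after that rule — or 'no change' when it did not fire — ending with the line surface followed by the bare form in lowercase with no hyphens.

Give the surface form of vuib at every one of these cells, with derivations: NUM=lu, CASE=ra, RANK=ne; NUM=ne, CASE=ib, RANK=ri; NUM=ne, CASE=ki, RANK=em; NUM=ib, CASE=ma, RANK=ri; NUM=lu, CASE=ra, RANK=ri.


cell NUM=lu, CASE=ra, RANK=ne:
underlying: vuib-if-be-kos
1. f -> v, k -> g, p -> b, s -> z, t -> d / _ Z: fires at position(s) 6: vuibivbekos
2. d -> t, g -> k, v -> f, z -> s / _ #: no change
3. f -> v, p -> b, s -> z, t -> d / V _ V: no change
surface: vuibivbekos

cell NUM=ne, CASE=ib, RANK=ri:
underlying: vuib-o-fa-g
1. f -> v, k -> g, p -> b, s -> z, t -> d / _ Z: no change
2. d -> t, g -> k, v -> f, z -> s / _ #: fires at position(s) 8: vuibofak
3. f -> v, p -> b, s -> z, t -> d / V _ V: fires at position(s) 6: vuibovak
surface: vuibovak

cell NUM=ne, CASE=ki, RANK=em:
underlying: vuib-bu-fa-vo
1. f -> v, k -> g, p -> b, s -> z, t -> d / _ Z: no change
2. d -> t, g -> k, v -> f, z -> s / _ #: no change
3. f -> v, p -> b, s -> z, t -> d / V _ V: fires at position(s) 7: vuibbuvavo
surface: vuibbuvavo

cell NUM=ib, CASE=ma, RANK=ri:
underlying: vuib-pud-a-g
1. f -> v, k -> g, p -> b, s -> z, t -> d / _ Z: no change
2. d -> t, g -> k, v -> f, z -> s / _ #: fires at position(s) 9: vuibpudak
3. f -> v, p -> b, s -> z, t -> d / V _ V: no change
surface: vuibpudak

cell NUM=lu, CASE=ra, RANK=ri:
underlying: vuib-if-be-g
1. f -> v, k -> g, p -> b, s -> z, t -> d / _ Z: fires at position(s) 6: vuibivbeg
2. d -> t, g -> k, v -> f, z -> s / _ #: fires at position(s) 9: vuibivbek
3. f -> v, p -> b, s -> z, t -> d / V _ V: no change
surface: vuibivbek


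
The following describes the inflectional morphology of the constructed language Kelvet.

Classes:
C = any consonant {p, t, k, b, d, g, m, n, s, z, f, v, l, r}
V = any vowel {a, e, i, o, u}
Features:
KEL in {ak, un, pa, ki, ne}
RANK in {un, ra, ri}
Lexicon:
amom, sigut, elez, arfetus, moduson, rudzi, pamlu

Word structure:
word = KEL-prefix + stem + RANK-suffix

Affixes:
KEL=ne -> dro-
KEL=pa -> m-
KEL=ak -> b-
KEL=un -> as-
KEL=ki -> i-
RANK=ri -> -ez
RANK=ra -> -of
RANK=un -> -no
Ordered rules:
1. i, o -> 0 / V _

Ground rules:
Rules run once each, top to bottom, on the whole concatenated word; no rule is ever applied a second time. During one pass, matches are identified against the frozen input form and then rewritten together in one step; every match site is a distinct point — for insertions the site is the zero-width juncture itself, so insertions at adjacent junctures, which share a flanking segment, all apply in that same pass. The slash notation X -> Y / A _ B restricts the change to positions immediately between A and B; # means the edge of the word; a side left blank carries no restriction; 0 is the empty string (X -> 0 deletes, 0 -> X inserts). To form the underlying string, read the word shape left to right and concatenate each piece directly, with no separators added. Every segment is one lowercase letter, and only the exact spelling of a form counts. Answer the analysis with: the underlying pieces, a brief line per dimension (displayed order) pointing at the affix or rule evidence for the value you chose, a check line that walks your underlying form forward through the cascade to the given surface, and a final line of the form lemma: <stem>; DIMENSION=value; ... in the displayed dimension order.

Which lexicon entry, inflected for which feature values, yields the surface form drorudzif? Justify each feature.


underlying: dro-rudzi-of
KEL=ne - signalled by the affix dro-
RANK=ra - signalled by the affix -of
check: drorudziof -> drorudzif
lemma: rudzi; KEL=ne; RANK=ra


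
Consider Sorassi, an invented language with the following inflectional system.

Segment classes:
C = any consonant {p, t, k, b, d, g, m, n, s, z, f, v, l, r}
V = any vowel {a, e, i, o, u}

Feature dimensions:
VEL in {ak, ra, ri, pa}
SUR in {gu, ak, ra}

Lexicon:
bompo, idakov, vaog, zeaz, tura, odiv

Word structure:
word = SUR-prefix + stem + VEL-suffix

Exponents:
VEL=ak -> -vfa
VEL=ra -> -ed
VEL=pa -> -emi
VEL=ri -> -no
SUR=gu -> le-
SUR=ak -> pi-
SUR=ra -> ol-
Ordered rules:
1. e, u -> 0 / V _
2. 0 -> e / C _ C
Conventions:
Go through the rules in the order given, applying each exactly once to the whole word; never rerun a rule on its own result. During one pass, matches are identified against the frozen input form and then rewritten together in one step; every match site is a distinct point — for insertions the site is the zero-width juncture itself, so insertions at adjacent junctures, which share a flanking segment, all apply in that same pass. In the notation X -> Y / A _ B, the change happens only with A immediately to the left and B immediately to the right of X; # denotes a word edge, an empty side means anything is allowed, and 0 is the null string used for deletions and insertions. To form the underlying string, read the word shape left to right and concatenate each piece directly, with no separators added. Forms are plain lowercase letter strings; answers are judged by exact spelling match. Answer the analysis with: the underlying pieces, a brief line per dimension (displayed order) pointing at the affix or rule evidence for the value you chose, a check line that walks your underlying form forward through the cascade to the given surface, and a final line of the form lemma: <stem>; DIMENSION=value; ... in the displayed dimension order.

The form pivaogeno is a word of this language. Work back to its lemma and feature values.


underlying: pi-vaog-no
VEL=ri - signalled by the affix -no
SUR=ak - signalled by the affix pi-
check: pivaogno -> pivaogno -> pivaogeno
lemma: vaog; VEL=ri; SUR=ak


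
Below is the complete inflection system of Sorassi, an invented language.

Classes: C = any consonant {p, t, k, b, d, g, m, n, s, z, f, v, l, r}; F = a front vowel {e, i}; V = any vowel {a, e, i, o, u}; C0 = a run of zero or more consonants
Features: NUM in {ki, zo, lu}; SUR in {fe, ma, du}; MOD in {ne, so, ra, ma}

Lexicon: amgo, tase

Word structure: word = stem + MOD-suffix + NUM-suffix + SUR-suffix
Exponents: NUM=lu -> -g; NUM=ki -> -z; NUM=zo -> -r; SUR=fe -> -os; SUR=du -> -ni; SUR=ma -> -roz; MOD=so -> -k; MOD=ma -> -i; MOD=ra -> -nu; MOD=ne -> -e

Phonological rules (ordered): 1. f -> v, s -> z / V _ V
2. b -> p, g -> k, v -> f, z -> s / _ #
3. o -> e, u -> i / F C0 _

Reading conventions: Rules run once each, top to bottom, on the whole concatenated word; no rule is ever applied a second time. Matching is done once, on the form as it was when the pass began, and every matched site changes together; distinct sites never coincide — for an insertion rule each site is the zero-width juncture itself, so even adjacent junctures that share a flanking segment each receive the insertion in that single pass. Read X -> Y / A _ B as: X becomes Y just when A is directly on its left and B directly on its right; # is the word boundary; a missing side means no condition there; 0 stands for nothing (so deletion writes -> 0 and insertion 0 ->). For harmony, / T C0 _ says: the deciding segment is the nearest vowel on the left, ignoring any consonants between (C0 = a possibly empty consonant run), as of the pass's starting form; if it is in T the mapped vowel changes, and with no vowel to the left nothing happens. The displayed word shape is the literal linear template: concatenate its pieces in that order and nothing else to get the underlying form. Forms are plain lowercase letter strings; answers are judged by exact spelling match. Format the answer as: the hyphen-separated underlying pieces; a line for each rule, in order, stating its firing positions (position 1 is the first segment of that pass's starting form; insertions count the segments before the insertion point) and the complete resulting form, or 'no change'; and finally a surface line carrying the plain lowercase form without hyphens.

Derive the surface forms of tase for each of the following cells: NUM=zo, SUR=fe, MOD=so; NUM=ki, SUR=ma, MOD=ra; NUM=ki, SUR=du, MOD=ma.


cell NUM=zo, SUR=fe, MOD=so:
underlying: tase-k-r-os
1. f -> v, s -> z / V _ V: fires at position(s) 3: tazekros
2. b -> p, g -> k, v -> f, z -> s / _ #: no change
3. o -> e, u -> i / F C0 _: fires at position(s) 7: tazekres
surface: tazekres

cell NUM=ki, SUR=ma, MOD=ra:
underlying: tase-nu-z-roz
1. f -> v, s -> z / V _ V: fires at position(s) 3: tazenuzroz
2. b -> p, g -> k, v -> f, z -> s / _ #: fires at position(s) 10: tazenuzros
3. o -> e, u -> i / F C0 _: fires at position(s) 6: tazenizros
surface: tazenizros

cell NUM=ki, SUR=du, MOD=ma:
underlying: tase-i-z-ni
1. f -> v, s -> z / V _ V: fires at position(s) 3: tazeizni
2. b -> p, g -> k, v -> f, z -> s / _ #: no change
3. o -> e, u -> i / F C0 _: no change
surface: tazeizni


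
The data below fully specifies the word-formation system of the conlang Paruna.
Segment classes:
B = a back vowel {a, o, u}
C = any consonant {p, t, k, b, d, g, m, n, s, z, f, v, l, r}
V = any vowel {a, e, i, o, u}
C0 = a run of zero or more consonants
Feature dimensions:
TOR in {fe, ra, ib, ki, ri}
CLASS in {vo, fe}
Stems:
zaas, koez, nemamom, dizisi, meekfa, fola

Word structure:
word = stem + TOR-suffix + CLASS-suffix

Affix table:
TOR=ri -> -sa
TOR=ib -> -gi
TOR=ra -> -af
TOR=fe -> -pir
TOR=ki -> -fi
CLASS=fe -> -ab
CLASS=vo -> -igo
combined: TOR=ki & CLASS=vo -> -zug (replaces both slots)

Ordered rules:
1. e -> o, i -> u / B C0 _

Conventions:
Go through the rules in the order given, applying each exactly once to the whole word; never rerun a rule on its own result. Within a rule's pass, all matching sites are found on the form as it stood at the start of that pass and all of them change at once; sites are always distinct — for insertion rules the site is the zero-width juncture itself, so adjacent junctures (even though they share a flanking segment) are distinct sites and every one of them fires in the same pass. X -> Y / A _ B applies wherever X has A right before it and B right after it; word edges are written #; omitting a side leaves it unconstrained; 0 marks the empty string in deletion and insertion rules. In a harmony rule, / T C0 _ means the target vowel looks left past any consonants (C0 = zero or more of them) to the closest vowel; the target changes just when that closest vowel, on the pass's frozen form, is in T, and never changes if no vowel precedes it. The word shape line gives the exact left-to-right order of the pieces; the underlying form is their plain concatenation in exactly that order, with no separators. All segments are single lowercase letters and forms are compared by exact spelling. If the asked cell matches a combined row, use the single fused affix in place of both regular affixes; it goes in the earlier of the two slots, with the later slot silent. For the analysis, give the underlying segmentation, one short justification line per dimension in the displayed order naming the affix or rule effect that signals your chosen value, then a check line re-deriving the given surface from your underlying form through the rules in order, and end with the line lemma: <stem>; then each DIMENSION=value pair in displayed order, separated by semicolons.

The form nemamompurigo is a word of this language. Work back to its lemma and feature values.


underlying: nemamom-pir-igo
TOR=fe - signalled by the affix -pir
CLASS=vo - signalled by the affix -igo
check: nemamompirigo -> nemamompurigo
lemma: nemamom; TOR=fe; CLASS=vo


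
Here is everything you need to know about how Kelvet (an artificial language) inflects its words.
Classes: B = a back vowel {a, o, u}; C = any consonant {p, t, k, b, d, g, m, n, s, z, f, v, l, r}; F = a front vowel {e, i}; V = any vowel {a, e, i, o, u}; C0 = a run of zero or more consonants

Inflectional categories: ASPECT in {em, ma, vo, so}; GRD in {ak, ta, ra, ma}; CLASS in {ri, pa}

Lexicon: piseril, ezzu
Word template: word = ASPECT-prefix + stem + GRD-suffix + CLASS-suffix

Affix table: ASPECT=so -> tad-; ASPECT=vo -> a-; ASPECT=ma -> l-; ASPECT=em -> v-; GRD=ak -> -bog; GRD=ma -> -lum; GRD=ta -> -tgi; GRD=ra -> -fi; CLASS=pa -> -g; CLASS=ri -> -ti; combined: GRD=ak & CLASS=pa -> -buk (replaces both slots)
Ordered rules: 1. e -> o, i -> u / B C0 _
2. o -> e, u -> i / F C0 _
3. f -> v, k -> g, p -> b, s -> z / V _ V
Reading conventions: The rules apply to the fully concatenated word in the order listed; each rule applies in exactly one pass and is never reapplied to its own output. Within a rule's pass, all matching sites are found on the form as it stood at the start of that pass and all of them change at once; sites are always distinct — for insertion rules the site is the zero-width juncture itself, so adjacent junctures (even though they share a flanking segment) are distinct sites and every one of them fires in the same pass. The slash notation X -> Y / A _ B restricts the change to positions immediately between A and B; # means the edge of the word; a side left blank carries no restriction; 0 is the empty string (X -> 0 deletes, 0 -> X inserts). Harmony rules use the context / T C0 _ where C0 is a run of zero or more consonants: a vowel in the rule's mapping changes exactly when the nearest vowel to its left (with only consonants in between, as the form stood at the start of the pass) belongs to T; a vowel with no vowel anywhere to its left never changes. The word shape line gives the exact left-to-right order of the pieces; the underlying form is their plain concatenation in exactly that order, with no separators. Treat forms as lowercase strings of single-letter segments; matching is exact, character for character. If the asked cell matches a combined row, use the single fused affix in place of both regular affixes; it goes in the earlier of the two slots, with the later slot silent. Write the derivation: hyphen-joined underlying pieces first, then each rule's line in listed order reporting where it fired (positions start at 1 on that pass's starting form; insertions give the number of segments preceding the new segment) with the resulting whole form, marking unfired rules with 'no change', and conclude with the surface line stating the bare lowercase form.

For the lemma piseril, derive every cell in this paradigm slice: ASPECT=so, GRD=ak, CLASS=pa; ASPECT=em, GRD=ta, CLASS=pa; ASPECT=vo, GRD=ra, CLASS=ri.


cell ASPECT=so, GRD=ak, CLASS=pa:
underlying: tad-piseril-buk
1. e -> o, i -> u / B C0 _: fires at position(s) 5: tadpuserilbuk
2. o -> e, u -> i / F C0 _: fires at position(s) 12: tadpuserilbik
3. f -> v, k -> g, p -> b, s -> z / V _ V: fires at position(s) 6: tadpuzerilbik
surface: tadpuzerilbik

cell ASPECT=em, GRD=ta, CLASS=pa:
underlying: v-piseril-tgi-g
1. e -> o, i -> u / B C0 _: no change
2. o -> e, u -> i / F C0 _: no change
3. f -> v, k -> g, p -> b, s -> z / V _ V: fires at position(s) 4: vpizeriltgig
surface: vpizeriltgig

cell ASPECT=vo, GRD=ra, CLASS=ri:
underlying: a-piseril-fi-ti
1. e -> o, i -> u / B C0 _: fires at position(s) 3: apuserilfiti
2. o -> e, u -> i / F C0 _: no change
3. f -> v, k -> g, p -> b, s -> z / V _ V: fires at position(s) 2, 4: abuzerilfiti
surface: abuzerilfiti
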